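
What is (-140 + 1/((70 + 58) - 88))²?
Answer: 31348801/1600 ≈ 19593.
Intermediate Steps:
(-140 + 1/((70 + 58) - 88))² = (-140 + 1/(128 - 88))² = (-140 + 1/40)² = (-5599/40)² = 31348801/1600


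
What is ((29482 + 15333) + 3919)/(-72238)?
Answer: -24367/36119 ≈ -0.67463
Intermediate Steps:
((29482 + 15333) + 3919)/(-72238) = (44815 + 3919)*(-1/72238) = 48734*(-1/72238) = -24367/36119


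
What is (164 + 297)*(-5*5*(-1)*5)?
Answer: 57625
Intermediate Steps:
(164 + 297)*(-5*5*(-1)*5) = 461*(-(-25)*5) = 461*(-5*(-25)) = 461*125 = 57625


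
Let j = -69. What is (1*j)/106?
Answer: -69/106 ≈ -0.65094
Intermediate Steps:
(1*j)/106 = (1*(-69))/106 = -69*1/106 = -69/106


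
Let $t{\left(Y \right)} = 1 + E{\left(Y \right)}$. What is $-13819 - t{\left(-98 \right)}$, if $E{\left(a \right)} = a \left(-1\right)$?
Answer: $-13918$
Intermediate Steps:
$E{\left(a \right)} = - a$
$t{\left(Y \right)} = 1 - Y$
$-13819 - t{\left(-98 \right)} = -13819 - \left(1 - -98\right) = -13819 - \left(1 + 98\right) = -13819 - 99 = -13918$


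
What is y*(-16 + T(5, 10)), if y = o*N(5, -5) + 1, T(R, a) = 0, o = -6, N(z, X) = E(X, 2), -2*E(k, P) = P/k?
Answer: 16/5 ≈ 3.2000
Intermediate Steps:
E(k, P) = -P/(2*k)
N(z, X) = -1/X (N(z, X) = -1/2*2/X = -1/X)
y = -1/5 (y = -(-6)/(-5) + 1 = -(-6)*(-1)/5 + 1 = -6*1/5 + 1 = -6/5 + 1 = -1/5 ≈ -0.20000)
y*(-16 + T(5, 10)) = -(-16 + 0)/5 = -1/5*(-16) = 16/5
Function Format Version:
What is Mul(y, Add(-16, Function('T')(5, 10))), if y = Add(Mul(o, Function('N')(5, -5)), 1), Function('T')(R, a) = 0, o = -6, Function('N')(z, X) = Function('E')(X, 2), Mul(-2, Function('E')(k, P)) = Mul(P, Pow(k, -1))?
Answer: Rational(16, 5) ≈ 3.2000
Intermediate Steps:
Function('E')(k, P) = Mul(Rational(-1, 2), P, Pow(k, -1)) (Function('E')(k, P) = Mul(Rational(-1, 2), Mul(P, Pow(k, -1))) = Mul(Rational(-1, 2), P, Pow(k, -1)))
Function('N')(z, X) = Mul(-1, Pow(X, -1)) (Function('N')(z, X) = Mul(Rational(-1, 2), 2, Pow(X, -1)) = Mul(-1, Pow(X, -1)))
y = Rational(-1, 5) (y = Add(Mul(-6, Mul(-1, Pow(-5, -1))), 1) = Add(Mul(-6, Mul(-1, Rational(-1, 5))), 1) = Add(Mul(-6, Rational(1, 5)), 1) = Add(Rational(-6, 5), 1) = Rational(-1, 5) ≈ -0.20000)
Mul(y, Add(-16, Function('T')(5, 10))) = Mul(Rational(-1, 5), Add(-16, 0)) = Mul(Rational(-1, 5), -16) = Rational(16, 5)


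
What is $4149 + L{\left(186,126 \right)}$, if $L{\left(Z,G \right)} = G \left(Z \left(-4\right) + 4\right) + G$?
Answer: $-88965$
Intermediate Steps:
$L{\left(Z,G \right)} = G + G \left(4 - 4 Z\right)$ ($L{\left(Z,G \right)} = G \left(- 4 Z + 4\right) + G = G \left(4 - 4 Z\right) + G = G + G \left(4 - 4 Z\right)$)
$4149 + L{\left(186,126 \right)} = 4149 + 126 \left(5 - 744\right) = 4149 + 126 \left(-739\right) = 4149 - 93114 = -88965$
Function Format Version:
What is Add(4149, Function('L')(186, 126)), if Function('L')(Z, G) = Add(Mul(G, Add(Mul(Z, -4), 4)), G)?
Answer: -88965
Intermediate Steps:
Function('L')(Z, G) = Add(G, Mul(G, Add(4, Mul(-4, Z)))) (Function('L')(Z, G) = Add(Mul(G, Add(Mul(-4, Z), 4)), G) = Add(Mul(G, Add(4, Mul(-4, Z))), G) = Add(G, Mul(G, Add(4, Mul(-4, Z)))))
Add(4149, Function('L')(186, 126)) = Add(4149, Mul(126, Add(5, Mul(-4, 186)))) = Add(4149, Mul(126, Add(5, -744))) = Add(4149, Mul(126, -739)) = Add(4149, -93114) = -88965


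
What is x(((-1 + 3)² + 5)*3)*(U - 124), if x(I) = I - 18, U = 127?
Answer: 27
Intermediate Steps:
x(I) = -18 + I
x(((-1 + 3)² + 5)*3)*(U - 124) = (-18 + ((-1 + 3)² + 5)*3)*(127 - 124) = (-18 + (2² + 5)*3)*3 = (-18 + (4 + 5)*3)*3 = (-18 + 9*3)*3 = (-18 + 27)*3 = 9*3 = 27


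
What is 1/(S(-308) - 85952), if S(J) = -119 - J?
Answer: -1/85763 ≈ -1.1660e-5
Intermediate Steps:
1/(S(-308) - 85952) = 1/((-119 - 1*(-308)) - 85952) = 1/((-119 + 308) - 85952) = 1/(189 - 85952) = 1/(-85763) = -1/85763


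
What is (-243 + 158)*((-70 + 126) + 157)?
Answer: -18105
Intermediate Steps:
(-243 + 158)*((-70 + 126) + 157) = -85*(56 + 157) = -85*213 = -18105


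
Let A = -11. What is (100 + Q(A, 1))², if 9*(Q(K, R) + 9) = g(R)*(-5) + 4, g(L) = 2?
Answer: 73441/9 ≈ 8160.1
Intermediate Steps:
Q(K, R) = -29/3 (Q(K, R) = -9 + (2*(-5) + 4)/9 = -9 + (-10 + 4)/9 = -9 + (⅑)*(-6) = -9 - ⅔ = -29/3)
(100 + Q(A, 1))² = (100 - 29/3)² = (271/3)² = 73441/9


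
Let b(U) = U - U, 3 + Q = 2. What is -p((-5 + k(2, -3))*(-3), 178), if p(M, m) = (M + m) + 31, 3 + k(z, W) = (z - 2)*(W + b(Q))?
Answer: -233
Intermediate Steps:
Q = -1 (Q = -3 + 2 = -1)
b(U) = 0
k(z, W) = -3 + W*(-2 + z) (k(z, W) = -3 + (z - 2)*(W + 0) = -3 + (-2 + z)*W = -3 + W*(-2 + z))
p(M, m) = 31 + M + m
-p((-5 + k(2, -3))*(-3), 178) = -(31 + (-5 + (-3 - 2*(-3) - 3*2))*(-3) + 178) = -(31 + (-5 + (-3 + 6 - 6))*(-3) + 178) = -(31 + (-5 - 3)*(-3) + 178) = -(31 - 8*(-3) + 178) = -(31 + 24 + 178) = -1*233 = -233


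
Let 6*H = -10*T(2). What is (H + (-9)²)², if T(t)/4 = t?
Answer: 41209/9 ≈ 4578.8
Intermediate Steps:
T(t) = 4*t
H = -40/3 (H = (-40*2)/6 = (-10*8)/6 = (⅙)*(-80) = -40/3 ≈ -13.333)
(H + (-9)²)² = (-40/3 + (-9)²)² = (-40/3 + 81)² = (203/3)² = 41209/9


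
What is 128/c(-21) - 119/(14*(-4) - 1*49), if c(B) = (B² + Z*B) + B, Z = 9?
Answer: 1949/1155 ≈ 1.6874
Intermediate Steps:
c(B) = B² + 10*B (c(B) = (B² + 9*B) + B = B² + 10*B)
128/c(-21) - 119/(14*(-4) - 1*49) = 128/((-21*(10 - 21))) - 119/(14*(-4) - 1*49) = 128/((-21*(-11))) - 119/(-56 - 49) = 128/231 - 119/(-105) = 128*(1/231) - 119*(-1/105) = 128/231 + 17/15 = 1949/1155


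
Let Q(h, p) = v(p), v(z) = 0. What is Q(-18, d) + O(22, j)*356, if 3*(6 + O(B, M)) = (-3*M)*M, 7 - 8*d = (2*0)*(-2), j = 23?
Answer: -190460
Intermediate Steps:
d = 7/8 (d = 7/8 - 2*0*(-2)/8 = 7/8 - 0*(-2) = 7/8 - ⅛*0 = 7/8 + 0 = 7/8 ≈ 0.87500)
Q(h, p) = 0
O(B, M) = -6 - M² (O(B, M) = -6 + ((-3*M)*M)/3 = -6 + (-3*M²)/3 = -6 - M²)
Q(-18, d) + O(22, j)*356 = 0 + (-6 - 1*23²)*356 = 0 + (-6 - 1*529)*356 = 0 + (-6 - 529)*356 = 0 - 535*356 = 0 - 190460 = -190460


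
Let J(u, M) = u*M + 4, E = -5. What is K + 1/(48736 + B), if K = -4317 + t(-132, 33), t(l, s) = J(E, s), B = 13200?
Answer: -277349407/61936 ≈ -4478.0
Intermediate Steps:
J(u, M) = 4 + M*u (J(u, M) = M*u + 4 = 4 + M*u)
t(l, s) = 4 - 5*s (t(l, s) = 4 + s*(-5) = 4 - 5*s)
K = -4478 (K = -4317 + (4 - 5*33) = -4317 + (4 - 165) = -4317 - 161 = -4478)
K + 1/(48736 + B) = -4478 + 1/(48736 + 13200) = -4478 + 1/61936 = -277349407/61936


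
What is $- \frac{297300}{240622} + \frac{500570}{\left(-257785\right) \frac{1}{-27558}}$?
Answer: $\frac{331923360333282}{6202874227} \approx 53511.0$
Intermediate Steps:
$- \frac{297300}{240622} + \frac{500570}{\left(-257785\right) \frac{1}{-27558}} = \left(-297300\right) \frac{1}{240622} + \frac{500570}{\left(-257785\right) \left(- \frac{1}{27558}\right)} = - \frac{148650}{120311} + \frac{500570}{\frac{257785}{27558}} = - \frac{148650}{120311} + 500570 \cdot \frac{27558}{257785} = - \frac{148650}{120311} + \frac{2758941612}{51557} = \frac{331923360333282}{6202874227}$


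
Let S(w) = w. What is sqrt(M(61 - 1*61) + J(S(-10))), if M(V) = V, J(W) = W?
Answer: I*sqrt(10) ≈ 3.1623*I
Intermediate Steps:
sqrt(M(61 - 1*61) + J(S(-10))) = sqrt((61 - 1*61) - 10) = sqrt((61 - 61) - 10) = sqrt(0 - 10) = sqrt(-10) = I*sqrt(10)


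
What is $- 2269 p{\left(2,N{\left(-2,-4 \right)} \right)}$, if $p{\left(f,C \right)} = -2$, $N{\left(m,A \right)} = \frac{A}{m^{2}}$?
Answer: $4538$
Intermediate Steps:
$N{\left(m,A \right)} = \frac{A}{m^{2}}$
$- 2269 p{\left(2,N{\left(-2,-4 \right)} \right)} = \left(-2269\right) \left(-2\right) = 4538$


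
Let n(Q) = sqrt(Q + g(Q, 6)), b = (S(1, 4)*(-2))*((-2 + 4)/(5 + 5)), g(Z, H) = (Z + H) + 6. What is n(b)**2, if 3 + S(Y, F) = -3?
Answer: 84/5 ≈ 16.800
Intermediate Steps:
g(Z, H) = 6 + H + Z (g(Z, H) = (H + Z) + 6 = 6 + H + Z)
S(Y, F) = -6 (S(Y, F) = -3 - 3 = -6)
b = 12/5 (b = (-6*(-2))*((-2 + 4)/(5 + 5)) = 12*(2/10) = 12*(2*(1/10)) = 12*(1/5) = 12/5 ≈ 2.4000)
n(Q) = sqrt(12 + 2*Q) (n(Q) = sqrt(Q + (6 + 6 + Q)) = sqrt(Q + (12 + Q)) = sqrt(12 + 2*Q))
n(b)**2 = (sqrt(12 + 2*(12/5)))**2 = (sqrt(12 + 24/5))**2 = (sqrt(84/5))**2 = (2*sqrt(105)/5)**2 = 84/5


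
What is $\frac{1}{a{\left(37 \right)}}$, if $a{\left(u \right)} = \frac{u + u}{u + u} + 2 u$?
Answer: $\frac{1}{75} \approx 0.013333$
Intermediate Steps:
$a{\left(u \right)} = 1 + 2 u$ ($a{\left(u \right)} = \frac{2 u}{2 u} + 2 u = 2 u \frac{1}{2 u} + 2 u = 1 + 2 u$)
$\frac{1}{a{\left(37 \right)}} = \frac{1}{1 + 2 \cdot 37} = \frac{1}{1 + 74} = \frac{1}{75}$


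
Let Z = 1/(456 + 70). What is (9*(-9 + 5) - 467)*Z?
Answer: -503/526 ≈ -0.95627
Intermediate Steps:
Z = 1/526 ≈ 0.0019011
(9*(-9 + 5) - 467)*Z = (9*(-9 + 5) - 467)*(1/526) = (9*(-4) - 467)*(1/526) = (-36 - 467)*(1/526) = -503*1/526 = -503/526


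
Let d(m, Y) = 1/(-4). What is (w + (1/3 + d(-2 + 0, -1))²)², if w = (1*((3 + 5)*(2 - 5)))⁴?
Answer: 2282521810305025/20736 ≈ 1.1008e+11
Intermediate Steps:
d(m, Y) = -¼
w = 331776 (w = (1*(8*(-3)))⁴ = (1*(-24))⁴ = (-24)⁴ = 331776)
(w + (1/3 + d(-2 + 0, -1))²)² = (331776 + (1/3 - ¼)²)² = (331776 + (⅓ - ¼)²)² = (331776 + (1/12)²)² = (331776 + 1/144)² = (47775745/144)² = 2282521810305025/20736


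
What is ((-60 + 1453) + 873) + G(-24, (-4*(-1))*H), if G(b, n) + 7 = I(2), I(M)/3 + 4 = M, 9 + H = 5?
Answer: 2253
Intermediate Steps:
H = -4 (H = -9 + 5 = -4)
I(M) = -12 + 3*M
G(b, n) = -13 (G(b, n) = -7 + (-12 + 3*2) = -7 + (-12 + 6) = -7 - 6 = -13)
((-60 + 1453) + 873) + G(-24, (-4*(-1))*H) = ((-60 + 1453) + 873) - 13 = (1393 + 873) - 13 = 2266 - 13 = 2253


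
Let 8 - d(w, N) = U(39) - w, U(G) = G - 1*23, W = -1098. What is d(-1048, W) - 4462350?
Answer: -4463406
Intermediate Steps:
U(G) = -23 + G (U(G) = G - 23 = -23 + G)
d(w, N) = -8 + w (d(w, N) = 8 - ((-23 + 39) - w) = 8 - (16 - w) = 8 + (-16 + w) = -8 + w)
d(-1048, W) - 4462350 = (-8 - 1048) - 4462350 = -1056 - 4462350 = -4463406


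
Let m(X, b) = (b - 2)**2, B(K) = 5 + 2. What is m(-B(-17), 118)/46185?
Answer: 13456/46185 ≈ 0.29135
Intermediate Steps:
B(K) = 7
m(X, b) = (-2 + b)**2
m(-B(-17), 118)/46185 = (-2 + 118)**2/46185 = 116**2*(1/46185) = 13456*(1/46185) = 13456/46185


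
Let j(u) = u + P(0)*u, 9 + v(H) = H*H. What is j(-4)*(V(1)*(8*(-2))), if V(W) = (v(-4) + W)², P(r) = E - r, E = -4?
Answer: -12288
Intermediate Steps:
v(H) = -9 + H² (v(H) = -9 + H*H = -9 + H²)
P(r) = -4 - r
j(u) = -3*u (j(u) = u + (-4 - 1*0)*u = u + (-4 + 0)*u = u - 4*u = -3*u)
V(W) = (7 + W)² (V(W) = ((-9 + (-4)²) + W)² = ((-9 + 16) + W)² = (7 + W)²)
j(-4)*(V(1)*(8*(-2))) = (-3*(-4))*((7 + 1)²*(8*(-2))) = 12*(8²*(-16)) = 12*(64*(-16)) = 12*(-1024) = -12288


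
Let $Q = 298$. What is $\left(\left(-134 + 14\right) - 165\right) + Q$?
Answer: $13$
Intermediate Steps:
$\left(\left(-134 + 14\right) - 165\right) + Q = \left(\left(-134 + 14\right) - 165\right) + 298 = \left(-120 - 165\right) + 298 = -285 + 298 = 13$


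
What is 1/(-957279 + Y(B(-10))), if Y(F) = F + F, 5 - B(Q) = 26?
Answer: -1/957321 ≈ -1.0446e-6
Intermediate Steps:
B(Q) = -21 (B(Q) = 5 - 1*26 = 5 - 26 = -21)
Y(F) = 2*F
1/(-957279 + Y(B(-10))) = 1/(-957279 + 2*(-21)) = 1/(-957279 - 42) = 1/(-957321) = -1/957321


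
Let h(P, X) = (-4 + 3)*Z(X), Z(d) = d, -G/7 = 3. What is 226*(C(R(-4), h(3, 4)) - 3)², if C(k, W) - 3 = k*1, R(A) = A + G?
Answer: 141250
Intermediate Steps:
G = -21 (G = -7*3 = -21)
h(P, X) = -X (h(P, X) = (-4 + 3)*X = -X)
R(A) = -21 + A (R(A) = A - 21 = -21 + A)
C(k, W) = 3 + k (C(k, W) = 3 + k*1 = 3 + k)
226*(C(R(-4), h(3, 4)) - 3)² = 226*((3 + (-21 - 4)) - 3)² = 226*((3 - 25) - 3)² = 226*(-22 - 3)² = 226*(-25)² = 226*625 = 141250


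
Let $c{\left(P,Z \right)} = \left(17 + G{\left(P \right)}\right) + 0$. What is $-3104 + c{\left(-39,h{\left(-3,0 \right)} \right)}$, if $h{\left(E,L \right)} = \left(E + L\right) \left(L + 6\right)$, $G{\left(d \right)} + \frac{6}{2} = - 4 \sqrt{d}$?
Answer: $-3090 - 4 i \sqrt{39} \approx -3090.0 - 24.98 i$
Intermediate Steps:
$G{\left(d \right)} = -3 - 4 \sqrt{d}$
$h{\left(E,L \right)} = \left(6 + L\right) \left(E + L\right)$ ($h{\left(E,L \right)} = \left(E + L\right) \left(6 + L\right) = \left(6 + L\right) \left(E + L\right)$)
$c{\left(P,Z \right)} = 14 - 4 \sqrt{P}$ ($c{\left(P,Z \right)} = \left(17 - \left(3 + 4 \sqrt{P}\right)\right) + 0 = \left(14 - 4 \sqrt{P}\right) + 0 = 14 - 4 \sqrt{P}$)
$-3104 + c{\left(-39,h{\left(-3,0 \right)} \right)} = -3104 + \left(14 - 4 \sqrt{-39}\right) = -3104 + \left(14 - 4 i \sqrt{39}\right) = -3090 - 4 i \sqrt{39}$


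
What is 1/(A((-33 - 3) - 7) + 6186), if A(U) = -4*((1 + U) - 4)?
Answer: 1/6370 ≈ 0.00015699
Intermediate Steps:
A(U) = 12 - 4*U (A(U) = -4*(-3 + U) = 12 - 4*U)
1/(A((-33 - 3) - 7) + 6186) = 1/((12 - 4*((-33 - 3) - 7)) + 6186) = 1/((12 - 4*(-36 - 7)) + 6186) = 1/((12 - 4*(-43)) + 6186) = 1/((12 + 172) + 6186) = 1/(184 + 6186) = 1/6370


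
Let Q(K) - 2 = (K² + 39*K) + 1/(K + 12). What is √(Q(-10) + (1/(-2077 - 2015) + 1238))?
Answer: √3978902235/2046 ≈ 30.830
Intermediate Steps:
Q(K) = 2 + K² + 1/(12 + K) + 39*K (Q(K) = 2 + ((K² + 39*K) + 1/(K + 12)) = 2 + ((K² + 39*K) + 1/(12 + K)) = 2 + (K² + 1/(12 + K) + 39*K) = 2 + K² + 1/(12 + K) + 39*K)
√(Q(-10) + (1/(-2077 - 2015) + 1238)) = √((25 + (-10)³ + 51*(-10)² + 470*(-10))/(12 - 10) + (1/(-2077 - 2015) + 1238)) = √((25 - 1000 + 51*100 - 4700)/2 + (1/(-4092) + 1238)) = √((25 - 1000 + 5100 - 4700)/2 + (-1/4092 + 1238)) = √((½)*(-575) + 5065895/4092) = √(-575/2 + 5065895/4092) = √(3889445/4092) = √3978902235/2046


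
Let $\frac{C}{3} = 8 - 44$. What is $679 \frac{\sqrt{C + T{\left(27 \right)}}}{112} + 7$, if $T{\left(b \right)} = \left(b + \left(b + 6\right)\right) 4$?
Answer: $7 + \frac{97 \sqrt{33}}{8} \approx 76.653$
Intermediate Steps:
$T{\left(b \right)} = 24 + 8 b$ ($T{\left(b \right)} = \left(b + \left(6 + b\right)\right) 4 = \left(6 + 2 b\right) 4 = 24 + 8 b$)
$C = -108$ ($C = 3 \left(8 - 44\right) = 3 \left(-36\right) = -108$)
$679 \frac{\sqrt{C + T{\left(27 \right)}}}{112} + 7 = 679 \frac{\sqrt{-108 + \left(24 + 8 \cdot 27\right)}}{112} + 7 = 679 \sqrt{-108 + \left(24 + 216\right)} \frac{1}{112} + 7 = 679 \sqrt{-108 + 240} \cdot \frac{1}{112} + 7 = 679 \sqrt{132} \cdot \frac{1}{112} + 7 = 679 \cdot 2 \sqrt{33} \cdot \frac{1}{112} + 7 = 679 \frac{\sqrt{33}}{56} + 7 = \frac{97 \sqrt{33}}{8} + 7 = 7 + \frac{97 \sqrt{33}}{8}$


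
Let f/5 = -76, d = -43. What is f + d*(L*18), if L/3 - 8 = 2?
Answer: -23600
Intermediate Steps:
f = -380 (f = 5*(-76) = -380)
L = 30 (L = 24 + 3*2 = 24 + 6 = 30)
f + d*(L*18) = -380 - 1290*18 = -380 - 43*540 = -380 - 23220 = -23600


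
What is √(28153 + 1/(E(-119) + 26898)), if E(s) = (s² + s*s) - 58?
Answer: √85665250362494/55162 ≈ 167.79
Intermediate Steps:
E(s) = -58 + 2*s² (E(s) = (s² + s²) - 58 = 2*s² - 58 = -58 + 2*s²)
√(28153 + 1/(E(-119) + 26898)) = √(28153 + 1/((-58 + 2*(-119)²) + 26898)) = √(28153 + 1/((-58 + 2*14161) + 26898)) = √(28153 + 1/((-58 + 28322) + 26898)) = √(28153 + 1/(28264 + 26898)) = √(28153 + 1/55162) = √(1552975787/55162) = √85665250362494/55162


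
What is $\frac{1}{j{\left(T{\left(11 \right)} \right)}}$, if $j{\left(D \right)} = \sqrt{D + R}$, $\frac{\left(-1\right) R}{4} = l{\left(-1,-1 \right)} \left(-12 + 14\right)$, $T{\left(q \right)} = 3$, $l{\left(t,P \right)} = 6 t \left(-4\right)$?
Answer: $- \frac{i \sqrt{21}}{63} \approx - 0.072739 i$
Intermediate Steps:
$l{\left(t,P \right)} = - 24 t$
$R = -192$ ($R = - 4 \left(-24\right) \left(-1\right) \left(-12 + 14\right) = - 4 \cdot 24 \cdot 2 = \left(-4\right) 48 = -192$)
$j{\left(D \right)} = \sqrt{-192 + D}$ ($j{\left(D \right)} = \sqrt{D - 192} = \sqrt{-192 + D}$)
$\frac{1}{j{\left(T{\left(11 \right)} \right)}} = \frac{1}{\sqrt{-192 + 3}} = \frac{1}{\sqrt{-189}} = \frac{1}{3 i \sqrt{21}} = - \frac{i \sqrt{21}}{63}$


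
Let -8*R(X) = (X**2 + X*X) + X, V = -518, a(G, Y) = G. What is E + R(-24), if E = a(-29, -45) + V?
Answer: -688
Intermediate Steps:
R(X) = -X**2/4 - X/8 (R(X) = -((X**2 + X*X) + X)/8 = -((X**2 + X**2) + X)/8 = -(2*X**2 + X)/8 = -(X + 2*X**2)/8 = -X**2/4 - X/8)
E = -547 (E = -29 - 518 = -547)
E + R(-24) = -547 - 1/8*(-24)*(1 + 2*(-24)) = -547 - 1/8*(-24)*(1 - 48) = -547 - 1/8*(-24)*(-47) = -547 - 141 = -688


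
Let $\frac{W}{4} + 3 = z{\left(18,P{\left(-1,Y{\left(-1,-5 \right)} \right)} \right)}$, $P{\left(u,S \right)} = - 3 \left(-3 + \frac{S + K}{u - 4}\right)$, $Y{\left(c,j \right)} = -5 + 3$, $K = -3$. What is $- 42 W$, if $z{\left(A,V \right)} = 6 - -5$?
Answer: $-1344$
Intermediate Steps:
$Y{\left(c,j \right)} = -2$
$P{\left(u,S \right)} = 9 - \frac{3 \left(-3 + S\right)}{-4 + u}$ ($P{\left(u,S \right)} = - 3 \left(-3 + \frac{S - 3}{u - 4}\right) = - 3 \left(-3 + \frac{-3 + S}{-4 + u}\right) = 9 - \frac{3 \left(-3 + S\right)}{-4 + u}$)
$z{\left(A,V \right)} = 11$ ($z{\left(A,V \right)} = 6 + 5 = 11$)
$W = 32$ ($W = -12 + 4 \cdot 11 = -12 + 44 = 32$)
$- 42 W = \left(-42\right) 32 = -1344$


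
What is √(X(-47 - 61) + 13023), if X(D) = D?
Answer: 3*√1435 ≈ 113.64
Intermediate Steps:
√(X(-47 - 61) + 13023) = √((-47 - 61) + 13023) = √(-108 + 13023) = √12915 = 3*√1435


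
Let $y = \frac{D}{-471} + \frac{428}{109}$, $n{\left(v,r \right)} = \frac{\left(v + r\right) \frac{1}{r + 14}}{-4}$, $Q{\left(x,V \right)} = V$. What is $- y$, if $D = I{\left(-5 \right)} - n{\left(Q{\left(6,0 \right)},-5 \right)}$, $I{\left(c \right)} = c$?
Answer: $- \frac{7277333}{1848204} \approx -3.9375$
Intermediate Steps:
$n{\left(v,r \right)} = - \frac{r + v}{4 \left(14 + r\right)}$ ($n{\left(v,r \right)} = \frac{r + v}{14 + r} \left(- \frac{1}{4}\right) = - \frac{r + v}{4 \left(14 + r\right)}$)
$D = - \frac{185}{36}$ ($D = -5 - \frac{\left(-1\right) \left(-5\right) - 0}{4 \left(14 - 5\right)} = -5 - \frac{5 + 0}{4 \cdot 9} = -5 - \frac{1}{4} \cdot \frac{1}{9} \cdot 5 = -5 - \frac{5}{36} = - \frac{185}{36} \approx -5.1389$)
$y = \frac{7277333}{1848204}$ ($y = - \frac{185}{36 \left(-471\right)} + \frac{428}{109} = \left(- \frac{185}{36}\right) \left(- \frac{1}{471}\right) + 428 \cdot \frac{1}{109} = \frac{185}{16956} + \frac{428}{109} = \frac{7277333}{1848204} \approx 3.9375$)
$- y = \left(-1\right) \frac{7277333}{1848204} = - \frac{7277333}{1848204}$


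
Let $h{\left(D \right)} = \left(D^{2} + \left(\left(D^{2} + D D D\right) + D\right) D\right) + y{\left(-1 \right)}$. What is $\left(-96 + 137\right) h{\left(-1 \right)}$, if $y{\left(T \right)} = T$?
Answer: $41$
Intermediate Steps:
$h{\left(D \right)} = -1 + D^{2} + D \left(D + D^{2} + D^{3}\right)$ ($h{\left(D \right)} = \left(D^{2} + \left(\left(D^{2} + D D D\right) + D\right) D\right) - 1 = \left(D^{2} + \left(\left(D^{2} + D^{2} D\right) + D\right) D\right) - 1 = \left(D^{2} + \left(\left(D^{2} + D^{3}\right) + D\right) D\right) - 1 = \left(D^{2} + \left(D + D^{2} + D^{3}\right) D\right) - 1 = \left(D^{2} + D \left(D + D^{2} + D^{3}\right)\right) - 1 = -1 + D^{2} + D \left(D + D^{2} + D^{3}\right)$)
$\left(-96 + 137\right) h{\left(-1 \right)} = \left(-96 + 137\right) \left(-1 + \left(-1\right)^{3} + \left(-1\right)^{4} + 2 \left(-1\right)^{2}\right) = 41 \left(-1 - 1 + 1 + 2 \cdot 1\right) = 41 \left(-1 - 1 + 1 + 2\right) = 41 \cdot 1 = 41$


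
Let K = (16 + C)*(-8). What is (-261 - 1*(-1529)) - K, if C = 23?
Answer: 1580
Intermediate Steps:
K = -312 (K = (16 + 23)*(-8) = 39*(-8) = -312)
(-261 - 1*(-1529)) - K = (-261 - 1*(-1529)) - 1*(-312) = (-261 + 1529) + 312 = 1268 + 312 = 1580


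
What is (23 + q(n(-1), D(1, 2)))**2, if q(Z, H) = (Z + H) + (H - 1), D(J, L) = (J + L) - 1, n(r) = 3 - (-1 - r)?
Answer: 841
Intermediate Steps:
n(r) = 4 + r (n(r) = 3 + (1 + r) = 4 + r)
D(J, L) = -1 + J + L
q(Z, H) = -1 + Z + 2*H (q(Z, H) = (H + Z) + (-1 + H) = -1 + Z + 2*H)
(23 + q(n(-1), D(1, 2)))**2 = (23 + (-1 + (4 - 1) + 2*(-1 + 1 + 2)))**2 = (23 + (-1 + 3 + 2*2))**2 = (23 + (-1 + 3 + 4))**2 = (23 + 6)**2 = 29**2 = 841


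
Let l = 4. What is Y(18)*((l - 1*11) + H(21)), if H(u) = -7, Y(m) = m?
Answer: -252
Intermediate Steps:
Y(18)*((l - 1*11) + H(21)) = 18*((4 - 1*11) - 7) = 18*((4 - 11) - 7) = 18*(-7 - 7) = 18*(-14) = -252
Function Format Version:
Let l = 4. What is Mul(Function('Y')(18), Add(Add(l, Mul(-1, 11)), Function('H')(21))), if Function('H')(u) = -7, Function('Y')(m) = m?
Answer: -252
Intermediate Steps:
Mul(Function('Y')(18), Add(Add(l, Mul(-1, 11)), Function('H')(21))) = Mul(18, Add(Add(4, Mul(-1, 11)), -7)) = Mul(18, Add(Add(4, -11), -7)) = Mul(18, Add(-7, -7)) = Mul(18, -14) = -252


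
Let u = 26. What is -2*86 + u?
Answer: -146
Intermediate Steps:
-2*86 + u = -2*86 + 26 = -172 + 26 = -146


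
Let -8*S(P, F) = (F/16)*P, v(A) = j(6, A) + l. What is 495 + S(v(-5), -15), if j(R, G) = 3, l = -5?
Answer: 31665/64 ≈ 494.77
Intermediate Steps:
v(A) = -2 (v(A) = 3 - 5 = -2)
S(P, F) = -F*P/128 (S(P, F) = -F/16*P/8 = -F*P/128)
495 + S(v(-5), -15) = 495 - 1/128*(-15)*(-2) = 495 - 15/64 = 31665/64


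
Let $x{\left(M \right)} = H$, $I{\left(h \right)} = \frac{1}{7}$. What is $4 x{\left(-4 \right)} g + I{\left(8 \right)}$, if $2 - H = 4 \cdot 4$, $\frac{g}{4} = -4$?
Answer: $\frac{6273}{7} \approx 896.14$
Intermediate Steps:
$I{\left(h \right)} = \frac{1}{7}$
$g = -16$ ($g = 4 \left(-4\right) = -16$)
$H = -14$ ($H = 2 - 4 \cdot 4 = 2 - 16 = -14$)
$x{\left(M \right)} = -14$
$4 x{\left(-4 \right)} g + I{\left(8 \right)} = 4 \left(\left(-14\right) \left(-16\right)\right) + \frac{1}{7} = 4 \cdot 224 + \frac{1}{7} = 896 + \frac{1}{7} = \frac{6273}{7}$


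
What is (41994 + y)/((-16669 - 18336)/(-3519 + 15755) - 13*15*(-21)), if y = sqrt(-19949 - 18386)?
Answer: 513838584/50071415 + 12236*I*sqrt(38335)/50071415 ≈ 10.262 + 0.047846*I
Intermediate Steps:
y = I*sqrt(38335) (y = sqrt(-38335) = I*sqrt(38335) ≈ 195.79*I)
(41994 + y)/((-16669 - 18336)/(-3519 + 15755) - 13*15*(-21)) = (41994 + I*sqrt(38335))/((-16669 - 18336)/(-3519 + 15755) - 13*15*(-21)) = (41994 + I*sqrt(38335))/(-35005/12236 - 195*(-21)) = (41994 + I*sqrt(38335))/(-35005*1/12236 + 4095) = (41994 + I*sqrt(38335))/(-35005/12236 + 4095) = (41994 + I*sqrt(38335))/(50071415/12236) = (41994 + I*sqrt(38335))*(12236/50071415) = 513838584/50071415 + 12236*I*sqrt(38335)/50071415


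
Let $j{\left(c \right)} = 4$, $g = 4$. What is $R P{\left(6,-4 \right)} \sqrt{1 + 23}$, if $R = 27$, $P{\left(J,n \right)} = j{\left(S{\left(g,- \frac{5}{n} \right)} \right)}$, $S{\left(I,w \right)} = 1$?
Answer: $216 \sqrt{6} \approx 529.09$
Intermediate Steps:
$P{\left(J,n \right)} = 4$
$R P{\left(6,-4 \right)} \sqrt{1 + 23} = 27 \cdot 4 \sqrt{1 + 23} = 108 \sqrt{24} = 108 \cdot 2 \sqrt{6} = 216 \sqrt{6}$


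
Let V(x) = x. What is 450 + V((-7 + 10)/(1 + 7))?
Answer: 3603/8 ≈ 450.38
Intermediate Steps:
450 + V((-7 + 10)/(1 + 7)) = 450 + (-7 + 10)/(1 + 7) = 450 + 3/8 = 3603/8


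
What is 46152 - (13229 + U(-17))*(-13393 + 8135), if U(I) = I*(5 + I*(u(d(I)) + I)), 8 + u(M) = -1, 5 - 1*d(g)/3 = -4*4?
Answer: 29648692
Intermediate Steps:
d(g) = 63 (d(g) = 15 - (-12)*4 = 15 - 3*(-16) = 15 + 48 = 63)
u(M) = -9 (u(M) = -8 - 1 = -9)
U(I) = I*(5 + I*(-9 + I))
46152 - (13229 + U(-17))*(-13393 + 8135) = 46152 - (13229 - 17*(5 + (-17)² - 9*(-17)))*(-13393 + 8135) = 46152 - (13229 - 17*(5 + 289 + 153))*(-5258) = 46152 - (13229 - 17*447)*(-5258) = 46152 - (13229 - 7599)*(-5258) = 46152 - 5630*(-5258) = 46152 - 1*(-29602540) = 46152 + 29602540 = 29648692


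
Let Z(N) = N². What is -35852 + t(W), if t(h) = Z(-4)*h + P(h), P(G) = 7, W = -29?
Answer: -36309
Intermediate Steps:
t(h) = 7 + 16*h (t(h) = (-4)²*h + 7 = 16*h + 7 = 7 + 16*h)
-35852 + t(W) = -35852 + (7 + 16*(-29)) = -35852 + (7 - 464) = -35852 - 457 = -36309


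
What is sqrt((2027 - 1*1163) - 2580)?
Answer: 2*I*sqrt(429) ≈ 41.425*I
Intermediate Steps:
sqrt((2027 - 1*1163) - 2580) = sqrt((2027 - 1163) - 2580) = sqrt(864 - 2580) = sqrt(-1716) = 2*I*sqrt(429)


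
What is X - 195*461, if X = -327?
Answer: -90222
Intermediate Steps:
X - 195*461 = -327 - 195*461 = -327 - 89895 = -90222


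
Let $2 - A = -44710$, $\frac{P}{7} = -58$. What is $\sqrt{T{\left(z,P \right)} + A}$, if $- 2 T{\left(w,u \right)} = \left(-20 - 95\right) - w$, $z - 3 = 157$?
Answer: $\frac{\sqrt{179398}}{2} \approx 211.78$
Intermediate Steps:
$z = 160$ ($z = 3 + 157 = 160$)
$P = -406$ ($P = 7 \left(-58\right) = -406$)
$A = 44712$ ($A = 2 - -44710 = 2 + 44710 = 44712$)
$T{\left(w,u \right)} = \frac{115}{2} + \frac{w}{2}$ ($T{\left(w,u \right)} = - \frac{\left(-20 - 95\right) - w}{2} = - \frac{-115 - w}{2} = \frac{115}{2} + \frac{w}{2}$)
$\sqrt{T{\left(z,P \right)} + A} = \sqrt{\left(\frac{115}{2} + \frac{1}{2} \cdot 160\right) + 44712} = \sqrt{\left(\frac{115}{2} + 80\right) + 44712} = \sqrt{\frac{275}{2} + 44712} = \sqrt{\frac{89699}{2}} = \frac{\sqrt{179398}}{2}$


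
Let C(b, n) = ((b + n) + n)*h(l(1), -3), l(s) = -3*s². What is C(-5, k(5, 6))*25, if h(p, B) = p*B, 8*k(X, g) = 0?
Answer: -1125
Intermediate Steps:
k(X, g) = 0 (k(X, g) = (⅛)*0 = 0)
h(p, B) = B*p
C(b, n) = 9*b + 18*n (C(b, n) = ((b + n) + n)*(-(-9)*1²) = (b + 2*n)*(-(-9)) = (b + 2*n)*(-3*(-3)) = (b + 2*n)*9 = 9*b + 18*n)
C(-5, k(5, 6))*25 = (9*(-5) + 18*0)*25 = (-45 + 0)*25 = -45*25 = -1125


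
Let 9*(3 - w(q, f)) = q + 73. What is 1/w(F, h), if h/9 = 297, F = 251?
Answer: -1/33 ≈ -0.030303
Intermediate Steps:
h = 2673 (h = 9*297 = 2673)
w(q, f) = -46/9 - q/9 (w(q, f) = 3 - (q + 73)/9 = 3 - (73 + q)/9 = 3 + (-73/9 - q/9) = -46/9 - q/9)
1/w(F, h) = 1/(-46/9 - 1/9*251) = 1/(-46/9 - 251/9) = 1/(-33) = -1/33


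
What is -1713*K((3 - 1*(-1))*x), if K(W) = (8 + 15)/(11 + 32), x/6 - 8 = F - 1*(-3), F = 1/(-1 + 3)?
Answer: -39399/43 ≈ -916.26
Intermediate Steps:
F = ½ (F = 1/2 = ½ ≈ 0.50000)
x = 69 (x = 48 + 6*(½ - 1*(-3)) = 48 + 6*(½ + 3) = 48 + 6*(7/2) = 48 + 21 = 69)
K(W) = 23/43
-1713*K((3 - 1*(-1))*x) = -1713*23/43 = -39399/43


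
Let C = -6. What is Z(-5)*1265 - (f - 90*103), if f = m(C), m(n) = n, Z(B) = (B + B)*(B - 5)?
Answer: 135776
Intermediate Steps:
Z(B) = 2*B*(-5 + B) (Z(B) = (2*B)*(-5 + B) = 2*B*(-5 + B))
f = -6
Z(-5)*1265 - (f - 90*103) = (2*(-5)*(-5 - 5))*1265 - (-6 - 90*103) = (2*(-5)*(-10))*1265 - (-6 - 9270) = 100*1265 - 1*(-9276) = 126500 + 9276 = 135776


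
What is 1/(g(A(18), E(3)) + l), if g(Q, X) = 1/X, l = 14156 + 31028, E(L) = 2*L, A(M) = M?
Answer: 6/271105 ≈ 2.2132e-5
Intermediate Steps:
l = 45184
1/(g(A(18), E(3)) + l) = 1/(1/(2*3) + 45184) = 1/(1/6 + 45184) = 1/(⅙ + 45184) = 1/(271105/6) = 6/271105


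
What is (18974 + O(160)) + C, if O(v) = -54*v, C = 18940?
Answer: 29274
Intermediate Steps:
(18974 + O(160)) + C = (18974 - 54*160) + 18940 = (18974 - 8640) + 18940 = 10334 + 18940 = 29274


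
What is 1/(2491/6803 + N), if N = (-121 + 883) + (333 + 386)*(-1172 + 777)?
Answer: -6803/1926899638 ≈ -3.5305e-6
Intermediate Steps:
N = -283243 (N = 762 + 719*(-395) = 762 - 284005 = -283243)
1/(2491/6803 + N) = 1/(2491/6803 - 283243) = 1/(-1926899638/6803) = -6803/1926899638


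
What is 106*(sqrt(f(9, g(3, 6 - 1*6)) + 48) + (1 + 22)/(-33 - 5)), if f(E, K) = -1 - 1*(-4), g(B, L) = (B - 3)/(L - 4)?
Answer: -1219/19 + 106*sqrt(51) ≈ 692.83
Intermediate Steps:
g(B, L) = (-3 + B)/(-4 + L)
f(E, K) = 3 (f(E, K) = -1 + 4 = 3)
106*(sqrt(f(9, g(3, 6 - 1*6)) + 48) + (1 + 22)/(-33 - 5)) = 106*(sqrt(3 + 48) + (1 + 22)/(-33 - 5)) = 106*(sqrt(51) + 23/(-38)) = 106*(sqrt(51) + 23*(-1/38)) = 106*(sqrt(51) - 23/38) = 106*(-23/38 + sqrt(51)) = -1219/19 + 106*sqrt(51)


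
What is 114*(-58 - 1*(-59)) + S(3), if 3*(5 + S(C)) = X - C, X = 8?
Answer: 332/3 ≈ 110.67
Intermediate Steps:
S(C) = -7/3 - C/3 (S(C) = -5 + (8 - C)/3 = -5 + (8/3 - C/3) = -7/3 - C/3)
114*(-58 - 1*(-59)) + S(3) = 114*(-58 - 1*(-59)) + (-7/3 - ⅓*3) = 114*(-58 + 59) + (-7/3 - 1) = 114*1 - 10/3 = 114 - 10/3 = 332/3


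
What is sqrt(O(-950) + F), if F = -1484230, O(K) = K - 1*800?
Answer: 2*I*sqrt(371495) ≈ 1219.0*I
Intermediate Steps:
O(K) = -800 + K (O(K) = K - 800 = -800 + K)
sqrt(O(-950) + F) = sqrt((-800 - 950) - 1484230) = sqrt(-1750 - 1484230) = sqrt(-1485980) = 2*I*sqrt(371495)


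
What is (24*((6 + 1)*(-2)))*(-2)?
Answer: 672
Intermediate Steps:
(24*((6 + 1)*(-2)))*(-2) = (24*(7*(-2)))*(-2) = (24*(-14))*(-2) = -336*(-2) = 672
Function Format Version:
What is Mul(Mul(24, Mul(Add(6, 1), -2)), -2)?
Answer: 672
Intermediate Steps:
Mul(Mul(24, Mul(Add(6, 1), -2)), -2) = Mul(Mul(24, Mul(7, -2)), -2) = Mul(Mul(24, -14), -2) = Mul(-336, -2) = 672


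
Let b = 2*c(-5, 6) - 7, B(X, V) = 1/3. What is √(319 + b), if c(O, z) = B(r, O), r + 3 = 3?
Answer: √2814/3 ≈ 17.682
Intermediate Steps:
r = 0 (r = -3 + 3 = 0)
B(X, V) = ⅓
c(O, z) = ⅓
b = -19/3 (b = 2*(⅓) - 7 = ⅔ - 7 = -19/3 ≈ -6.3333)
√(319 + b) = √(319 - 19/3) = √(938/3) = √2814/3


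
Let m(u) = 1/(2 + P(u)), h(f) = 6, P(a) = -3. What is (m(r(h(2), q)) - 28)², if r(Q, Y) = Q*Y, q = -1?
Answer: 841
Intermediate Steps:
m(u) = -1 (m(u) = 1/(2 - 3) = 1/(-1) = -1)
(m(r(h(2), q)) - 28)² = (-1 - 28)² = (-29)² = 841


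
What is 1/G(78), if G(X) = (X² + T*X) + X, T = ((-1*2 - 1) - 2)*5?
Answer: 1/4212 ≈ 0.00023742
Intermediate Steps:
T = -25 (T = ((-2 - 1) - 2)*5 = (-3 - 2)*5 = -5*5 = -25)
G(X) = X² - 24*X (G(X) = (X² - 25*X) + X = X² - 24*X)
1/G(78) = 1/(78*(-24 + 78)) = 1/(78*54) = 1/4212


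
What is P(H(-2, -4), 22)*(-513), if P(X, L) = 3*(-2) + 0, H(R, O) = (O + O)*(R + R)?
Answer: 3078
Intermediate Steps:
H(R, O) = 4*O*R (H(R, O) = (2*O)*(2*R) = 4*O*R)
P(X, L) = -6 (P(X, L) = -6 + 0 = -6)
P(H(-2, -4), 22)*(-513) = -6*(-513) = 3078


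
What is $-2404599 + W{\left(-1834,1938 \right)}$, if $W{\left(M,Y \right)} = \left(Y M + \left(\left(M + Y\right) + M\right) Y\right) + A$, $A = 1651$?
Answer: $-9309980$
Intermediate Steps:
$W{\left(M,Y \right)} = 1651 + M Y + Y \left(Y + 2 M\right)$ ($W{\left(M,Y \right)} = \left(Y M + \left(\left(M + Y\right) + M\right) Y\right) + 1651 = \left(M Y + \left(Y + 2 M\right) Y\right) + 1651 = \left(M Y + Y \left(Y + 2 M\right)\right) + 1651 = 1651 + M Y + Y \left(Y + 2 M\right)$)
$-2404599 + W{\left(-1834,1938 \right)} = -2404599 + \left(1651 + 1938^{2} + 3 \left(-1834\right) 1938\right) = -2404599 + \left(1651 + 3755844 - 10662876\right) = -2404599 - 6905381 = -9309980$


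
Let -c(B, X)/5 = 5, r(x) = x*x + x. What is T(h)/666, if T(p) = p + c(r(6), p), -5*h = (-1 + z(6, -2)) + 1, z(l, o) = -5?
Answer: -4/111 ≈ -0.036036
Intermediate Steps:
r(x) = x + x² (r(x) = x² + x = x + x²)
c(B, X) = -25 (c(B, X) = -5*5 = -25)
h = 1 (h = -((-1 - 5) + 1)/5 = -(-6 + 1)/5 = -⅕*(-5) = 1)
T(p) = -25 + p (T(p) = p - 25 = -25 + p)
T(h)/666 = (-25 + 1)/666 = -24*1/666 = -4/111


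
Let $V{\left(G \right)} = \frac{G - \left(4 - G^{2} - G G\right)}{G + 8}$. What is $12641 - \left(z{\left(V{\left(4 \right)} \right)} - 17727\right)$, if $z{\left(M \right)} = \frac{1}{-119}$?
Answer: $\frac{3613793}{119} \approx 30368.0$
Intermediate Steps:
$V{\left(G \right)} = \frac{-4 + G + 2 G^{2}}{8 + G}$ ($V{\left(G \right)} = \frac{G + \left(\left(G^{2} + G^{2}\right) - 4\right)}{8 + G} = \frac{G + \left(2 G^{2} - 4\right)}{8 + G} = \frac{G + \left(-4 + 2 G^{2}\right)}{8 + G} = \frac{-4 + G + 2 G^{2}}{8 + G}$)
$z{\left(M \right)} = - \frac{1}{119}$
$12641 - \left(z{\left(V{\left(4 \right)} \right)} - 17727\right) = 12641 - \left(- \frac{1}{119} - 17727\right) = 12641 - - \frac{2109514}{119} = 12641 + \frac{2109514}{119} = \frac{3613793}{119}$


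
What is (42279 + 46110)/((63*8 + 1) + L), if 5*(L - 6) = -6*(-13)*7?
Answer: 63135/443 ≈ 142.52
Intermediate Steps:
L = 576/5 (L = 6 + (-6*(-13)*7)/5 = 6 + (78*7)/5 = 6 + (1/5)*546 = 6 + 546/5 = 576/5 ≈ 115.20)
(42279 + 46110)/((63*8 + 1) + L) = (42279 + 46110)/((63*8 + 1) + 576/5) = 88389/((504 + 1) + 576/5) = 88389/(505 + 576/5) = 88389/(3101/5) = 88389*(5/3101) = 63135/443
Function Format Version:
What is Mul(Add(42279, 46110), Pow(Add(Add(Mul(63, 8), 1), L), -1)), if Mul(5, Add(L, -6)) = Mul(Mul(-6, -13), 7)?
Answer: Rational(63135, 443) ≈ 142.52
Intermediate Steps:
L = Rational(576, 5) (L = Add(6, Mul(Rational(1, 5), Mul(Mul(-6, -13), 7))) = Add(6, Mul(Rational(1, 5), Mul(78, 7))) = Add(6, Mul(Rational(1, 5), 546)) = Add(6, Rational(546, 5)) = Rational(576, 5) ≈ 115.20)
Mul(Add(42279, 46110), Pow(Add(Add(Mul(63, 8), 1), L), -1)) = Mul(Add(42279, 46110), Pow(Add(Add(Mul(63, 8), 1), Rational(576, 5)), -1)) = Mul(88389, Pow(Add(Add(504, 1), Rational(576, 5)), -1)) = Mul(88389, Pow(Add(505, Rational(576, 5)), -1)) = Mul(88389, Pow(Rational(3101, 5), -1)) = Mul(88389, Rational(5, 3101)) = Rational(63135, 443)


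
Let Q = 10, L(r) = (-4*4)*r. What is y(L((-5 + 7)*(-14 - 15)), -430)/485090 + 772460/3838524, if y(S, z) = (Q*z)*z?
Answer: 186803587435/46550740179 ≈ 4.0129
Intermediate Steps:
L(r) = -16*r
y(S, z) = 10*z² (y(S, z) = (10*z)*z = 10*z²)
y(L((-5 + 7)*(-14 - 15)), -430)/485090 + 772460/3838524 = (10*(-430)²)/485090 + 772460/3838524 = (10*184900)*(1/485090) + 772460*(1/3838524) = 1849000*(1/485090) + 193115/959631 = 184900/48509 + 193115/959631 = 186803587435/46550740179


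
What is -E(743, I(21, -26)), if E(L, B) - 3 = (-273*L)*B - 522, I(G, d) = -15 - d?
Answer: 2231748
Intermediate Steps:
E(L, B) = -519 - 273*B*L (E(L, B) = 3 + ((-273*L)*B - 522) = 3 + (-273*B*L - 522) = 3 + (-522 - 273*B*L) = -519 - 273*B*L)
-E(743, I(21, -26)) = -(-519 - 273*(-15 - 1*(-26))*743) = -(-519 - 273*(-15 + 26)*743) = -(-519 - 273*11*743) = -(-519 - 2231229) = -1*(-2231748) = 2231748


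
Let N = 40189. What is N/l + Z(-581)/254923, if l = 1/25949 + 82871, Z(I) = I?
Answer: 264600717723223/548191410592340 ≈ 0.48268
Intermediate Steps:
l = 2150419580/25949 (l = 1/25949 + 82871 = 2150419580/25949 ≈ 82871.)
N/l + Z(-581)/254923 = 40189/(2150419580/25949) - 581/254923 = 40189*(25949/2150419580) - 581*1/254923 = 1042864361/2150419580 - 581/254923 = 264600717723223/548191410592340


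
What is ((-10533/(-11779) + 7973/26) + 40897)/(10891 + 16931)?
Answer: 12619057663/8520598788 ≈ 1.4810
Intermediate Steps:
((-10533/(-11779) + 7973/26) + 40897)/(10891 + 16931) = ((-10533*(-1/11779) + 7973*(1/26)) + 40897)/27822 = ((10533/11779 + 7973/26) + 40897)*(1/27822) = (94187825/306254 + 40897)*(1/27822) = (12619057663/306254)*(1/27822) = 12619057663/8520598788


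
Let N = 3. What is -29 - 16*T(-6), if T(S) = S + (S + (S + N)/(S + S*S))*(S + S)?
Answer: -5521/5 ≈ -1104.2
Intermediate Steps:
T(S) = S + 2*S*(S + (3 + S)/(S + S**2)) (T(S) = S + (S + (S + 3)/(S + S*S))*(S + S) = S + (S + (3 + S)/(S + S**2))*(2*S) = S + 2*S*(S + (3 + S)/(S + S**2)))
-29 - 16*T(-6) = -29 - 16*(6 + 2*(-6)**3 + 3*(-6) + 3*(-6)**2)/(1 - 6) = -29 - 16*(6 + 2*(-216) - 18 + 3*36)/(-5) = -29 - (-16)*(6 - 432 - 18 + 108)/5 = -29 - (-16)*(-336)/5 = -29 - 16*336/5 = -29 - 5376/5 = -5521/5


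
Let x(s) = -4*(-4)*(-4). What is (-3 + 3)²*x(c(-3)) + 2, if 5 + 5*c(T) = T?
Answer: 2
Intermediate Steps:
c(T) = -1 + T/5
x(s) = -64 (x(s) = 16*(-4) = -64)
(-3 + 3)²*x(c(-3)) + 2 = (-3 + 3)²*(-64) + 2 = 0²*(-64) + 2 = 0*(-64) + 2 = 0 + 2 = 2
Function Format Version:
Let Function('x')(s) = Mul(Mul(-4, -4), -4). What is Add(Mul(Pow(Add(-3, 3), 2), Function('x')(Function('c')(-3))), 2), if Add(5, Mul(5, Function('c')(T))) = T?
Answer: 2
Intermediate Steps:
Function('c')(T) = Add(-1, Mul(Rational(1, 5), T))
Function('x')(s) = -64 (Function('x')(s) = Mul(16, -4) = -64)
Add(Mul(Pow(Add(-3, 3), 2), Function('x')(Function('c')(-3))), 2) = Add(Mul(Pow(Add(-3, 3), 2), -64), 2) = Add(Mul(Pow(0, 2), -64), 2) = Add(Mul(0, -64), 2) = Add(0, 2) = 2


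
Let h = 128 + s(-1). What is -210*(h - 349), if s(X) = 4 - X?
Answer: 45360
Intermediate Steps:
h = 133 (h = 128 + (4 - 1*(-1)) = 128 + (4 + 1) = 128 + 5 = 133)
-210*(h - 349) = -210*(133 - 349) = -210*(-216) = 45360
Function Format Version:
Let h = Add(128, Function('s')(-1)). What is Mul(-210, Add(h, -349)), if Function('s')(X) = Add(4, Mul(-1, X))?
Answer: 45360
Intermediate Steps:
h = 133 (h = Add(128, Add(4, Mul(-1, -1))) = Add(128, Add(4, 1)) = Add(128, 5) = 133)
Mul(-210, Add(h, -349)) = Mul(-210, Add(133, -349)) = Mul(-210, -216) = 45360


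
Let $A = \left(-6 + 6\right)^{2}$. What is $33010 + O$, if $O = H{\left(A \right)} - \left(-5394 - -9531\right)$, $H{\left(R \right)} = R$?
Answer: $28873$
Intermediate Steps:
$A = 0$ ($A = 0^{2} = 0$)
$O = -4137$ ($O = 0 - \left(-5394 - -9531\right) = 0 - \left(-5394 + 9531\right) = 0 - 4137 = -4137$)
$33010 + O = 33010 - 4137 = 28873$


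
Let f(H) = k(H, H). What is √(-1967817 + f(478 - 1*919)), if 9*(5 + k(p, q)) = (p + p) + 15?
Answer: I*√17711265/3 ≈ 1402.8*I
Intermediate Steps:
k(p, q) = -10/3 + 2*p/9 (k(p, q) = -5 + ((p + p) + 15)/9 = -5 + (2*p + 15)/9 = -5 + (15 + 2*p)/9 = -5 + (5/3 + 2*p/9) = -10/3 + 2*p/9)
f(H) = -10/3 + 2*H/9
√(-1967817 + f(478 - 1*919)) = √(-1967817 + (-10/3 + 2*(478 - 1*919)/9)) = √(-1967817 + (-10/3 + 2*(478 - 919)/9)) = √(-1967817 + (-10/3 + (2/9)*(-441))) = √(-1967817 + (-10/3 - 98)) = √(-1967817 - 304/3) = √(-5903755/3) = I*√17711265/3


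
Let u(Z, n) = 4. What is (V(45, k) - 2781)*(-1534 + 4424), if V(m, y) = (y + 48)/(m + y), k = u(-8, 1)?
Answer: -393667130/49 ≈ -8.0340e+6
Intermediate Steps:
k = 4
V(m, y) = (48 + y)/(m + y)
(V(45, k) - 2781)*(-1534 + 4424) = ((48 + 4)/(45 + 4) - 2781)*(-1534 + 4424) = (52/49 - 2781)*2890 = -136217/49*2890 = -393667130/49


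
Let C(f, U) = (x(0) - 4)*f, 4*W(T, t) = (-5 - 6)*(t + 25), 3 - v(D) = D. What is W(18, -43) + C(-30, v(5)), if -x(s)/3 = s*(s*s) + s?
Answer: 339/2 ≈ 169.50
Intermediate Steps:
v(D) = 3 - D
W(T, t) = -275/4 - 11*t/4 (W(T, t) = ((-5 - 6)*(t + 25))/4 = (-11*(25 + t))/4 = (-275 - 11*t)/4 = -275/4 - 11*t/4)
x(s) = -3*s - 3*s³ (x(s) = -3*(s*(s*s) + s) = -3*(s*s² + s) = -3*(s³ + s) = -3*(s + s³) = -3*s - 3*s³)
C(f, U) = -4*f (C(f, U) = (-3*0*(1 + 0²) - 4)*f = (-3*0*(1 + 0) - 4)*f = (-3*0*1 - 4)*f = (0 - 4)*f = -4*f)
W(18, -43) + C(-30, v(5)) = (-275/4 - 11/4*(-43)) - 4*(-30) = (-275/4 + 473/4) + 120 = 99/2 + 120 = 339/2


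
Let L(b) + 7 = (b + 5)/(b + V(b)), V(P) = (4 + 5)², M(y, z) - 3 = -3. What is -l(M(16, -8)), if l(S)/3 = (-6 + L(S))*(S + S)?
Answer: 0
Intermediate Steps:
M(y, z) = 0 (M(y, z) = 3 - 3 = 0)
V(P) = 81 (V(P) = 9² = 81)
L(b) = -7 + (5 + b)/(81 + b) (L(b) = -7 + (b + 5)/(b + 81) = -7 + (5 + b)/(81 + b))
l(S) = 6*S*(-6 + 2*(-281 - 3*S)/(81 + S)) (l(S) = 3*((-6 + 2*(-281 - 3*S)/(81 + S))*(S + S)) = 3*((-6 + 2*(-281 - 3*S)/(81 + S))*(2*S)) = 3*(2*S*(-6 + 2*(-281 - 3*S)/(81 + S))) = 6*S*(-6 + 2*(-281 - 3*S)/(81 + S)))
-l(M(16, -8)) = -(-24)*0*(262 + 3*0)/(81 + 0) = -(-24)*0*(262 + 0)/81 = -(-24)*0*262/81 = -1*0 = 0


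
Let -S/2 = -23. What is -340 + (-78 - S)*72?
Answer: -9268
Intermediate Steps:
S = 46 (S = -2*(-23) = 46)
-340 + (-78 - S)*72 = -340 + (-78 - 1*46)*72 = -340 + (-78 - 46)*72 = -340 - 124*72 = -340 - 8928 = -9268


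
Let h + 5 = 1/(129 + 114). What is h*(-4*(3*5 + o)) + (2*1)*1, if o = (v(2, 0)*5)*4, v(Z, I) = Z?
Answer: 267566/243 ≈ 1101.1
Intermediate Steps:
o = 40 (o = (2*5)*4 = 10*4 = 40)
h = -1214/243 (h = -5 + 1/(129 + 114) = -5 + 1/243 = -1214/243 ≈ -4.9959)
h*(-4*(3*5 + o)) + (2*1)*1 = -(-4856)*(3*5 + 40)/243 + (2*1)*1 = -(-4856)*(15 + 40)/243 + 2*1 = -(-4856)*55/243 + 2 = -1214/243*(-220) + 2 = 267080/243 + 2 = 267566/243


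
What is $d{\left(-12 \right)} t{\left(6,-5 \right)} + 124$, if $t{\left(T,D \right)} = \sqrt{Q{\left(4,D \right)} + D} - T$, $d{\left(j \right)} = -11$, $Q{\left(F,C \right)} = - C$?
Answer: $190$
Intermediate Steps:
$t{\left(T,D \right)} = - T$ ($t{\left(T,D \right)} = \sqrt{- D + D} - T = \sqrt{0} - T = 0 - T = - T$)
$d{\left(-12 \right)} t{\left(6,-5 \right)} + 124 = - 11 \left(\left(-1\right) 6\right) + 124 = \left(-11\right) \left(-6\right) + 124 = 66 + 124 = 190$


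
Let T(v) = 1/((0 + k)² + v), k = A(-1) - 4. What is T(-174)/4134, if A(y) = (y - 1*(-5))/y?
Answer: -1/454740 ≈ -2.1991e-6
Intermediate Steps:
A(y) = (5 + y)/y (A(y) = (y + 5)/y = (5 + y)/y)
k = -8 (k = (5 - 1)/(-1) - 4 = -1*4 - 4 = -4 - 4 = -8)
T(v) = 1/(64 + v) (T(v) = 1/((0 - 8)² + v) = 1/((-8)² + v) = 1/(64 + v))
T(-174)/4134 = 1/((64 - 174)*4134) = (1/4134)/(-110) = -1/110*1/4134 = -1/454740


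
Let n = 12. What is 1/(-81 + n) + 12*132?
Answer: 109295/69 ≈ 1584.0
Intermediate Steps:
1/(-81 + n) + 12*132 = 1/(-81 + 12) + 12*132 = 1/(-69) + 1584 = -1/69 + 1584 = 109295/69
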